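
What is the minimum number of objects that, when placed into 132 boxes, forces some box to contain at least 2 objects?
n = (2 − 1)·132 + 1 = 133

By the generalised pigeonhole principle, to guarantee some box contains ≥ r objects we need more than (r − 1) · k objects total. Threshold: n = (r − 1) · k + 1. With r = 2 and k = 132: n = 1 · 132 + 1 = 132 + 1 = 133. For n = 132 = 1 · 132, we can put exactly 1 objects in every box, avoiding 2 in any single one — so 133 is tight.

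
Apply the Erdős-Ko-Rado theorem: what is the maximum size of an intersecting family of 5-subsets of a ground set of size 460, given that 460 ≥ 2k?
max |F| = C(459, 4) = 1825357626

Erdős-Ko-Rado (1961): when n ≥ 2k, max |F| = C(n−1, k−1). The bound is attained by the star {A : i ∈ A} for any fixed i ∈ [n]. Here C(460−1, 5−1) = C(459, 4) = 1825357626.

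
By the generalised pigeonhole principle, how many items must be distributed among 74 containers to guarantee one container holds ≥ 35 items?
n = (35 − 1)·74 + 1 = 2517

By the generalised pigeonhole principle, to guarantee some box contains ≥ r objects we need more than (r − 1) · k objects total. Threshold: n = (r − 1) · k + 1. With r = 35 and k = 74: n = 34 · 74 + 1 = 2516 + 1 = 2517. For n = 2516 = 34 · 74, we can put exactly 34 objects in every box, avoiding 35 in any single one — so 2517 is tight.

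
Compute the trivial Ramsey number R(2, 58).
R(2, 58) = 58

R(2, k) = k for all k ≥ 2: in a 2-colouring of K_k, either some edge is red (a red K_2) or all edges are blue (a blue K_k). And K_{57} coloured all-blue has no blue K_58, so R(2, 58) > 57. Hence R(2, 58) = 58.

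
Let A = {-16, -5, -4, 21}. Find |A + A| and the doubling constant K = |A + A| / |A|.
K = |A + A| / |A| = 10/4 = 5/2

Enumerate A + A = {a + b : a, b ∈ A}. With |A| = 4, there are |A|^2 = 16 ordered sum pairs; collecting distinct values, A + A = {-32, -21, -20, -10, -9, -8, 5, 16, 17, 42}, so |A + A| = 10. Thus K = 10/4 = 5/2. For comparison, the minimum possible |A + A| over all 4-element sets is 2·4 − 1 = 7 (so min K = 7/4), attained only by arithmetic progressions.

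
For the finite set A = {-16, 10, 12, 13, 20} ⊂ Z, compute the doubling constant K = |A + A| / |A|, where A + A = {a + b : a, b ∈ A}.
K = |A + A| / |A| = 15/5 = 3

Enumerate A + A = {a + b : a, b ∈ A}. With |A| = 5, there are |A|^2 = 25 ordered sum pairs; collecting distinct values, A + A = {-32, -6, -4, -3, 4, 20, 22, 23, 24, 25, 26, 30, 32, 33, 40}, so |A + A| = 15. Thus K = 15/5 = 3. For comparison, the minimum possible |A + A| over all 5-element sets is 2·5 − 1 = 9 (so min K = 9/5), attained only by arithmetic progressions.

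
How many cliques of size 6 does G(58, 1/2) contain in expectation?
E[# K_6] = C(58, 6) · (1/2)^C(6, 2) = 40475358 / 2^15 = 20237679/16384 ≈ 1235.209900

For each 6-subset S of vertices (there are C(58, 6) = 40475358 such S), let X_S = 1 if S induces a K_6 (all C(6, 2) = 15 edges present). Then P(X_S = 1) = (1/2)^15 = 1/32768. By linearity of expectation, E[# K_6] = C(58, 6) · (1/2)^15 = 40475358 / 32768 = 20237679/16384 ≈ 1235.209900.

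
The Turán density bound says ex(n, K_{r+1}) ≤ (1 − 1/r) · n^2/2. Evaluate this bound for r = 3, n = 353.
Turán density bound = (2/3) · 353^2/2 = 124609/3 ≈ 41536.3333

Turán's theorem: ex(n, K_{r+1}) is achieved by the complete r-partite Turán graph T(n, r) with parts as balanced as possible, and is at most (1 − 1/r) · n^2/2. For r = 3, n = 353: the density bound is (2/3) · 124609/2 = 124609/3 ≈ 41536.3333. The integer-valued extremum is e(T(353, 3)) = 41536, which is strictly less than the density bound 124609/3 since 3 ∤ 353 (the parts of T(353, 3) cannot all be equal).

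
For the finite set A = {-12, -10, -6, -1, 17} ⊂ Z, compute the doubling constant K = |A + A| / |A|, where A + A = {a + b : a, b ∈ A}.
K = |A + A| / |A| = 15/5 = 3

Enumerate A + A = {a + b : a, b ∈ A}. With |A| = 5, there are |A|^2 = 25 ordered sum pairs; collecting distinct values, A + A = {-24, -22, -20, -18, -16, -13, -12, -11, -7, -2, 5, 7, 11, 16, 34}, so |A + A| = 15. Thus K = 15/5 = 3. For comparison, the minimum possible |A + A| over all 5-element sets is 2·5 − 1 = 9 (so min K = 9/5), attained only by arithmetic progressions.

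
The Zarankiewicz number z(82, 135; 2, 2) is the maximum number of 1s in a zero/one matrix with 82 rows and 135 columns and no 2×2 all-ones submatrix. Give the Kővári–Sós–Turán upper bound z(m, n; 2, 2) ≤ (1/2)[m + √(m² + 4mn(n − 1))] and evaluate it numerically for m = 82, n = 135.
z(82, 135; 2, 2) ≤ (1/2)[82 + √(82² + 4·82·135·134)] = (1/2)[82 + √5940244] = 1259.6308

Kővári–Sós–Turán: let r_1, ..., r_82 be the row sums and z = Σ r_i the total number of 1s. Each pair of columns can share at most one row with both entries 1 (else a 2×2 all-ones block appears), so Σ_i C(r_i, 2) ≤ C(135, 2) = 9045. By convexity Σ_i C(r_i, 2) ≥ 82·C(z/82, 2) = z(z − 82)/(2·82), giving z² − 82z − 82·135·134 ≤ 0 and hence z ≤ (1/2)[82 + √(6724 + 4·1483380)] = (1/2)[82 + √5940244] ≈ (1/2)(82 + 2437.2616) = 1259.6308.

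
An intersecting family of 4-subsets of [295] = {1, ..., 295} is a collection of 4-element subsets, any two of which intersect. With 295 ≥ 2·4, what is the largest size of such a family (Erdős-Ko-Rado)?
max |F| = C(294, 3) = 4192244

The Erdős-Ko-Rado theorem states: for n ≥ 2k, an intersecting family of k-subsets of an n-element set has size at most C(n − 1, k − 1), with equality for 'star' families {A ⊆ [n] : |A| = k, i ∈ A} (fix an element i). For n = 295, k = 4: C(294, 3) = 4192244.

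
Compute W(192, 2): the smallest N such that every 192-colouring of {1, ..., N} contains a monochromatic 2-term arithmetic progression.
W(192, 2) = 192 + 1 = 193

A 2-term AP is any pair of integers, so a monochromatic 2-AP exists iff some colour is used at least twice. With 192 colours, the colouring i ↦ i on {1, ..., 192} uses each colour once, avoiding any monochromatic pair, so W(192, 2) > 192. For {1, ..., 193}, pigeonhole forces two integers of the same colour, which form a monochromatic 2-AP. Hence W(192, 2) = 193.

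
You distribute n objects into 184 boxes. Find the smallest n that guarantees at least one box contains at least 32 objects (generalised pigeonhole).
n = (32 − 1)·184 + 1 = 5705

By the generalised pigeonhole principle, to guarantee some box contains ≥ r objects we need more than (r − 1) · k objects total. Threshold: n = (r − 1) · k + 1. With r = 32 and k = 184: n = 31 · 184 + 1 = 5704 + 1 = 5705. For n = 5704 = 31 · 184, we can put exactly 31 objects in every box, avoiding 32 in any single one — so 5705 is tight.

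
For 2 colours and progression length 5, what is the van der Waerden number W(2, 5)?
W(2, 5) = 178

W(2, 5) = 178. The lower bound W(2, 5) > 177 comes from an explicit good 2-colouring of [1, 177]; the upper bound W(2, 5) ≤ 178 was verified by exhaustive search over 2-colourings of [1, 178].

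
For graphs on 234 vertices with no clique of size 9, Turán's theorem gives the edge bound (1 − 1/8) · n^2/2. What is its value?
Turán density bound = (7/8) · 234^2/2 = 95823/4 ≈ 23955.75

Turán's theorem: ex(n, K_{r+1}) is achieved by the complete r-partite Turán graph T(n, r) with parts as balanced as possible, and is at most (1 − 1/r) · n^2/2. For r = 8, n = 234: the density bound is (7/8) · 54756/2 = 95823/4 ≈ 23955.75. The integer-valued extremum is e(T(234, 8)) = 23955, which is strictly less than the density bound 95823/4 since 8 ∤ 234 (the parts of T(234, 8) cannot all be equal).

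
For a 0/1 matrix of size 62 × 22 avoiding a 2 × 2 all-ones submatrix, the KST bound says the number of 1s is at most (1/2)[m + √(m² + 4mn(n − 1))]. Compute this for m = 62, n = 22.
z(62, 22; 2, 2) ≤ (1/2)[62 + √(62² + 4·62·22·21)] = (1/2)[62 + √118420] = 203.061

Kővári–Sós–Turán: let r_1, ..., r_62 be the row sums and z = Σ r_i the total number of 1s. Each pair of columns can share at most one row with both entries 1 (else a 2×2 all-ones block appears), so Σ_i C(r_i, 2) ≤ C(22, 2) = 231. By convexity Σ_i C(r_i, 2) ≥ 62·C(z/62, 2) = z(z − 62)/(2·62), giving z² − 62z − 62·22·21 ≤ 0 and hence z ≤ (1/2)[62 + √(3844 + 4·28644)] = (1/2)[62 + √118420] ≈ (1/2)(62 + 344.1221) = 203.061.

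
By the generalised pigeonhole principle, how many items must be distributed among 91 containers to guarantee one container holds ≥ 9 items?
n = (9 − 1)·91 + 1 = 729

By the generalised pigeonhole principle, to guarantee some box contains ≥ r objects we need more than (r − 1) · k objects total. Threshold: n = (r − 1) · k + 1. With r = 9 and k = 91: n = 8 · 91 + 1 = 728 + 1 = 729. For n = 728 = 8 · 91, we can put exactly 8 objects in every box, avoiding 9 in any single one — so 729 is tight.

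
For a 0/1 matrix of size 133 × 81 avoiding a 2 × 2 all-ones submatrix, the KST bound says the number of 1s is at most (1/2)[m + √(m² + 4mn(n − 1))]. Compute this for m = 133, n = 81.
z(133, 81; 2, 2) ≤ (1/2)[133 + √(133² + 4·133·81·80)] = (1/2)[133 + √3465049] = 997.2321

Kővári–Sós–Turán: let r_1, ..., r_133 be the row sums and z = Σ r_i the total number of 1s. Each pair of columns can share at most one row with both entries 1 (else a 2×2 all-ones block appears), so Σ_i C(r_i, 2) ≤ C(81, 2) = 3240. By convexity Σ_i C(r_i, 2) ≥ 133·C(z/133, 2) = z(z − 133)/(2·133), giving z² − 133z − 133·81·80 ≤ 0 and hence z ≤ (1/2)[133 + √(17689 + 4·861840)] = (1/2)[133 + √3465049] ≈ (1/2)(133 + 1861.4642) = 997.2321.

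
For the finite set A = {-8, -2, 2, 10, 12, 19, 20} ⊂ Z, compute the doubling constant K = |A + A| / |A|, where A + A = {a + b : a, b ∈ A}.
K = |A + A| / |A| = 25/7

Enumerate A + A = {a + b : a, b ∈ A}. With |A| = 7, there are |A|^2 = 49 ordered sum pairs; collecting distinct values, A + A = {-16, -10, -6, -4, 0, 2, 4, 8, 10, 11, 12, 14, 17, 18, 20, 21, 22, 24, 29, 30, 31, 32, 38, 39, 40}, so |A + A| = 25. Thus K = 25/7. For comparison, the minimum possible |A + A| over all 7-element sets is 2·7 − 1 = 13 (so min K = 13/7), attained only by arithmetic progressions.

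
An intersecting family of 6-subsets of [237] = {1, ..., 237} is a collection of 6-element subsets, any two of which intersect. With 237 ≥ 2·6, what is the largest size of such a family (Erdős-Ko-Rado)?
max |F| = C(236, 5) = 5845994232

Erdős-Ko-Rado (1961): when n ≥ 2k, max |F| = C(n−1, k−1). The bound is attained by the star {A : i ∈ A} for any fixed i ∈ [n]. Here C(237−1, 6−1) = C(236, 5) = 5845994232.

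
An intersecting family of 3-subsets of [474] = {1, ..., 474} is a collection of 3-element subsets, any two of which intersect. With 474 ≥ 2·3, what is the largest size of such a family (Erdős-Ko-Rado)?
max |F| = C(473, 2) = 111628

Erdős-Ko-Rado (1961): when n ≥ 2k, max |F| = C(n−1, k−1). The bound is attained by the star {A : i ∈ A} for any fixed i ∈ [n]. Here C(474−1, 3−1) = C(473, 2) = 111628.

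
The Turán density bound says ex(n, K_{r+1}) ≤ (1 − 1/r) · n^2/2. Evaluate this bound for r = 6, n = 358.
Turán density bound = (5/6) · 358^2/2 = 160205/3 ≈ 53401.6667

Turán's theorem: ex(n, K_{r+1}) is achieved by the complete r-partite Turán graph T(n, r) with parts as balanced as possible, and is at most (1 − 1/r) · n^2/2. For r = 6, n = 358: the density bound is (5/6) · 128164/2 = 160205/3 ≈ 53401.6667. The integer-valued extremum is e(T(358, 6)) = 53401, which is strictly less than the density bound 160205/3 since 6 ∤ 358 (the parts of T(358, 6) cannot all be equal).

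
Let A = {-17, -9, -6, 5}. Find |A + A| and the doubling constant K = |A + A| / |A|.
K = |A + A| / |A| = 9/4

Enumerate A + A = {a + b : a, b ∈ A}. With |A| = 4, there are |A|^2 = 16 ordered sum pairs; collecting distinct values, A + A = {-34, -26, -23, -18, -15, -12, -4, -1, 10}, so |A + A| = 9. Thus K = 9/4. For comparison, the minimum possible |A + A| over all 4-element sets is 2·4 − 1 = 7 (so min K = 7/4), attained only by arithmetic progressions.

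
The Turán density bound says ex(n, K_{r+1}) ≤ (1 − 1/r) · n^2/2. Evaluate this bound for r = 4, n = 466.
Turán density bound = (3/4) · 466^2/2 = 162867/2 ≈ 81433.5

Turán's theorem: ex(n, K_{r+1}) is achieved by the complete r-partite Turán graph T(n, r) with parts as balanced as possible, and is at most (1 − 1/r) · n^2/2. For r = 4, n = 466: the density bound is (3/4) · 217156/2 = 162867/2 ≈ 81433.5. The integer-valued extremum is e(T(466, 4)) = 81433, which is strictly less than the density bound 162867/2 since 4 ∤ 466 (the parts of T(466, 4) cannot all be equal).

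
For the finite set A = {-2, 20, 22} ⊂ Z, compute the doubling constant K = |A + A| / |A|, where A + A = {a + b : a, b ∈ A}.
K = |A + A| / |A| = 6/3 = 2

Enumerate A + A = {a + b : a, b ∈ A}. With |A| = 3, there are |A|^2 = 9 ordered sum pairs; collecting distinct values, A + A = {-4, 18, 20, 40, 42, 44}, so |A + A| = 6. Thus K = 6/3 = 2. For comparison, the minimum possible |A + A| over all 3-element sets is 2·3 − 1 = 5 (so min K = 5/3), attained only by arithmetic progressions.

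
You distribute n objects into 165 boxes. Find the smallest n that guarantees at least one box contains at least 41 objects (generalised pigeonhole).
n = (41 − 1)·165 + 1 = 6601

By the generalised pigeonhole principle, to guarantee some box contains ≥ r objects we need more than (r − 1) · k objects total. Threshold: n = (r − 1) · k + 1. With r = 41 and k = 165: n = 40 · 165 + 1 = 6600 + 1 = 6601. For n = 6600 = 40 · 165, we can put exactly 40 objects in every box, avoiding 41 in any single one — so 6601 is tight.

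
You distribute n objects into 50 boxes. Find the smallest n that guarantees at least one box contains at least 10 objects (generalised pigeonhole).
n = (10 − 1)·50 + 1 = 451

By the generalised pigeonhole principle, to guarantee some box contains ≥ r objects we need more than (r − 1) · k objects total. Threshold: n = (r − 1) · k + 1. With r = 10 and k = 50: n = 9 · 50 + 1 = 450 + 1 = 451. For n = 450 = 9 · 50, we can put exactly 9 objects in every box, avoiding 10 in any single one — so 451 is tight.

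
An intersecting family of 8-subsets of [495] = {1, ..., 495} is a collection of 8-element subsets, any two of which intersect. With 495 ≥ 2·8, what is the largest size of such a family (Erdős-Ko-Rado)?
max |F| = C(494, 7) = 1364943541132808

The Erdős-Ko-Rado theorem states: for n ≥ 2k, an intersecting family of k-subsets of an n-element set has size at most C(n − 1, k − 1), with equality for 'star' families {A ⊆ [n] : |A| = k, i ∈ A} (fix an element i). For n = 495, k = 8: C(494, 7) = 1364943541132808.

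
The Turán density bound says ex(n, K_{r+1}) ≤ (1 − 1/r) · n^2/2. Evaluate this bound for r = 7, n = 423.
Turán density bound = (6/7) · 423^2/2 = 536787/7 ≈ 76683.8571

Turán's theorem: ex(n, K_{r+1}) is achieved by the complete r-partite Turán graph T(n, r) with parts as balanced as possible, and is at most (1 − 1/r) · n^2/2. For r = 7, n = 423: the density bound is (6/7) · 178929/2 = 536787/7 ≈ 76683.8571. The integer-valued extremum is e(T(423, 7)) = 76683, which is strictly less than the density bound 536787/7 since 7 ∤ 423 (the parts of T(423, 7) cannot all be equal).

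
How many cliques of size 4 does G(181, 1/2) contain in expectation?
E[# K_4] = C(181, 4) · (1/2)^C(4, 2) = 43252665 / 2^6 = 675822.890625

For each 4-subset S of vertices (there are C(181, 4) = 43252665 such S), let X_S = 1 if S induces a K_4 (all C(4, 2) = 6 edges present). Then P(X_S = 1) = (1/2)^6 = 1/64. By linearity of expectation, E[# K_4] = C(181, 4) · (1/2)^6 = 43252665 / 64 = 675822.890625.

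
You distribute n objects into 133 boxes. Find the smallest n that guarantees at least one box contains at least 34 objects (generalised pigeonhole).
n = (34 − 1)·133 + 1 = 4390

By the generalised pigeonhole principle, to guarantee some box contains ≥ r objects we need more than (r − 1) · k objects total. Threshold: n = (r − 1) · k + 1. With r = 34 and k = 133: n = 33 · 133 + 1 = 4389 + 1 = 4390. For n = 4389 = 33 · 133, we can put exactly 33 objects in every box, avoiding 34 in any single one — so 4390 is tight.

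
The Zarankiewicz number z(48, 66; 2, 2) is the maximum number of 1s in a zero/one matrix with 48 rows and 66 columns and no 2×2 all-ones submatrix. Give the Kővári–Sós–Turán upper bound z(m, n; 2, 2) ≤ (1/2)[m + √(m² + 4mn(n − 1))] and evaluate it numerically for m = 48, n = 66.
z(48, 66; 2, 2) ≤ (1/2)[48 + √(48² + 4·48·66·65)] = (1/2)[48 + √825984] = 478.4183

Kővári–Sós–Turán: let r_1, ..., r_48 be the row sums and z = Σ r_i the total number of 1s. Each pair of columns can share at most one row with both entries 1 (else a 2×2 all-ones block appears), so Σ_i C(r_i, 2) ≤ C(66, 2) = 2145. By convexity Σ_i C(r_i, 2) ≥ 48·C(z/48, 2) = z(z − 48)/(2·48), giving z² − 48z − 48·66·65 ≤ 0 and hence z ≤ (1/2)[48 + √(2304 + 4·205920)] = (1/2)[48 + √825984] ≈ (1/2)(48 + 908.8366) = 478.4183.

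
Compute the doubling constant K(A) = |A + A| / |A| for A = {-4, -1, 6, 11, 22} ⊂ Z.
K = |A + A| / |A| = 15/5 = 3

Enumerate A + A = {a + b : a, b ∈ A}. With |A| = 5, there are |A|^2 = 25 ordered sum pairs; collecting distinct values, A + A = {-8, -5, -2, 2, 5, 7, 10, 12, 17, 18, 21, 22, 28, 33, 44}, so |A + A| = 15. Thus K = 15/5 = 3. For comparison, the minimum possible |A + A| over all 5-element sets is 2·5 − 1 = 9 (so min K = 9/5), attained only by arithmetic progressions.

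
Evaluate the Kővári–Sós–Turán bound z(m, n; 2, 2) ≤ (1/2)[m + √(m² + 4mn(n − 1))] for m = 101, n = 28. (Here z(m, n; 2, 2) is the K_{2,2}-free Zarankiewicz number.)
z(101, 28; 2, 2) ≤ (1/2)[101 + √(101² + 4·101·28·27)] = (1/2)[101 + √315625] = 331.4026

Kővári–Sós–Turán: let r_1, ..., r_101 be the row sums and z = Σ r_i the total number of 1s. Each pair of columns can share at most one row with both entries 1 (else a 2×2 all-ones block appears), so Σ_i C(r_i, 2) ≤ C(28, 2) = 378. By convexity Σ_i C(r_i, 2) ≥ 101·C(z/101, 2) = z(z − 101)/(2·101), giving z² − 101z − 101·28·27 ≤ 0 and hence z ≤ (1/2)[101 + √(10201 + 4·76356)] = (1/2)[101 + √315625] ≈ (1/2)(101 + 561.8051) = 331.4026.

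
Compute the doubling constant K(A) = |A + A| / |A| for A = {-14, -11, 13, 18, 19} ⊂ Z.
K = |A + A| / |A| = 15/5 = 3

Enumerate A + A = {a + b : a, b ∈ A}. With |A| = 5, there are |A|^2 = 25 ordered sum pairs; collecting distinct values, A + A = {-28, -25, -22, -1, 2, 4, 5, 7, 8, 26, 31, 32, 36, 37, 38}, so |A + A| = 15. Thus K = 15/5 = 3. For comparison, the minimum possible |A + A| over all 5-element sets is 2·5 − 1 = 9 (so min K = 9/5), attained only by arithmetic progressions.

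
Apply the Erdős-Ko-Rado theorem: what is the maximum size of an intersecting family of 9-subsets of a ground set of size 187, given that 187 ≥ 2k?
max |F| = C(186, 8) = 30500612508015

Erdős-Ko-Rado (1961): when n ≥ 2k, max |F| = C(n−1, k−1). The bound is attained by the star {A : i ∈ A} for any fixed i ∈ [n]. Here C(187−1, 9−1) = C(186, 8) = 30500612508015.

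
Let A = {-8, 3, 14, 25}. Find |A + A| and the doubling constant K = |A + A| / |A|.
K = |A + A| / |A| = 7/4

Enumerate A + A = {a + b : a, b ∈ A}. With |A| = 4, there are |A|^2 = 16 ordered sum pairs; collecting distinct values, A + A = {-16, -5, 6, 17, 28, 39, 50}, so |A + A| = 7. Thus K = 7/4. Here |A + A| = 2|A| − 1 = 7, the minimum possible — so K = 7/4 is minimal, which holds iff A is an arithmetic progression.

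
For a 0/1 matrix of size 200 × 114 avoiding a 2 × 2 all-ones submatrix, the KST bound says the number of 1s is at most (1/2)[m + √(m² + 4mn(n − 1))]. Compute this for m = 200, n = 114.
z(200, 114; 2, 2) ≤ (1/2)[200 + √(200² + 4·200·114·113)] = (1/2)[200 + √10345600] = 1708.2288

Kővári–Sós–Turán: let r_1, ..., r_200 be the row sums and z = Σ r_i the total number of 1s. Each pair of columns can share at most one row with both entries 1 (else a 2×2 all-ones block appears), so Σ_i C(r_i, 2) ≤ C(114, 2) = 6441. By convexity Σ_i C(r_i, 2) ≥ 200·C(z/200, 2) = z(z − 200)/(2·200), giving z² − 200z − 200·114·113 ≤ 0 and hence z ≤ (1/2)[200 + √(40000 + 4·2576400)] = (1/2)[200 + √10345600] ≈ (1/2)(200 + 3216.4577) = 1708.2288.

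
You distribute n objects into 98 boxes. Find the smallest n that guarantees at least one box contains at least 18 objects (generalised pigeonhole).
n = (18 − 1)·98 + 1 = 1667

By the generalised pigeonhole principle, to guarantee some box contains ≥ r objects we need more than (r − 1) · k objects total. Threshold: n = (r − 1) · k + 1. With r = 18 and k = 98: n = 17 · 98 + 1 = 1666 + 1 = 1667. For n = 1666 = 17 · 98, we can put exactly 17 objects in every box, avoiding 18 in any single one — so 1667 is tight.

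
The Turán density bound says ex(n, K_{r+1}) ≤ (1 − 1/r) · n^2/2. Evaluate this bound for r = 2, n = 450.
Turán density bound = (1/2) · 450^2/2 = 50625

Turán's theorem: ex(n, K_{r+1}) is achieved by the complete r-partite Turán graph T(n, r) with parts as balanced as possible, and is at most (1 − 1/r) · n^2/2. For r = 2, n = 450: the density bound is (1/2) · 202500/2 = 50625. Since 2 ∣ 450, the Turán graph T(450, 2) has parts of equal size 225, and its edge count e(T(450, 2)) = 50625 attains the density bound exactly.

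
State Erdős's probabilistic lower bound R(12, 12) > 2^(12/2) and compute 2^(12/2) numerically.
2^(12/2) = 64; so R(12, 12) > 64

Colour each edge of K_n uniformly at random with red/blue. The expected number of monochromatic K_12 is C(n, 12) · 2 · 2^(−C(12,2)). If C(n, 12) · 2^(1 − C(12,2)) < 1, then with positive probability no monochromatic K_12 exists, so R(12, 12) > n. The standard estimate C(n, 12) ≤ n^12/12! shows this inequality holds whenever n ≤ 2^(12/2) (since 12! · 2^(C(12,2) − 1) > 2^(12^2/2) ≥ n^12). Hence R(12, 12) > 2^(12/2) = 64.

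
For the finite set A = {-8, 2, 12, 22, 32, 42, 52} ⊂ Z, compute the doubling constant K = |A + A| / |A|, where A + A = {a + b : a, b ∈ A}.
K = |A + A| / |A| = 13/7

Enumerate A + A = {a + b : a, b ∈ A}. With |A| = 7, there are |A|^2 = 49 ordered sum pairs; collecting distinct values, A + A = {-16, -6, 4, 14, 24, 34, 44, 54, 64, 74, 84, 94, 104}, so |A + A| = 13. Thus K = 13/7. Here |A + A| = 2|A| − 1 = 13, the minimum possible — so K = 13/7 is minimal, which holds iff A is an arithmetic progression.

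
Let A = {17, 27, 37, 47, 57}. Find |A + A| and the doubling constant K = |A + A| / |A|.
K = |A + A| / |A| = 9/5

Enumerate A + A = {a + b : a, b ∈ A}. With |A| = 5, there are |A|^2 = 25 ordered sum pairs; collecting distinct values, A + A = {34, 44, 54, 64, 74, 84, 94, 104, 114}, so |A + A| = 9. Thus K = 9/5. Here |A + A| = 2|A| − 1 = 9, the minimum possible — so K = 9/5 is minimal, which holds iff A is an arithmetic progression.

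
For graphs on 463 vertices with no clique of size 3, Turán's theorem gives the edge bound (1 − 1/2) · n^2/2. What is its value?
Turán density bound = (1/2) · 463^2/2 = 214369/4 ≈ 53592.25

Turán's theorem: ex(n, K_{r+1}) is achieved by the complete r-partite Turán graph T(n, r) with parts as balanced as possible, and is at most (1 − 1/r) · n^2/2. For r = 2, n = 463: the density bound is (1/2) · 214369/2 = 214369/4 ≈ 53592.25. The integer-valued extremum is e(T(463, 2)) = 53592, which is strictly less than the density bound 214369/4 since 2 ∤ 463 (the parts of T(463, 2) cannot all be equal).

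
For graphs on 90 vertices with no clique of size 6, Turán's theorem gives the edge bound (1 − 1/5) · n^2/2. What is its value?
Turán density bound = (4/5) · 90^2/2 = 3240

Turán's theorem: ex(n, K_{r+1}) is achieved by the complete r-partite Turán graph T(n, r) with parts as balanced as possible, and is at most (1 − 1/r) · n^2/2. For r = 5, n = 90: the density bound is (4/5) · 8100/2 = 3240. Since 5 ∣ 90, the Turán graph T(90, 5) has parts of equal size 18, and its edge count e(T(90, 5)) = 3240 attains the density bound exactly.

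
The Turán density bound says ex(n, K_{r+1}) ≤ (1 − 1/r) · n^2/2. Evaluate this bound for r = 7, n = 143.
Turán density bound = (6/7) · 143^2/2 = 61347/7 ≈ 8763.8571

Turán's theorem: ex(n, K_{r+1}) is achieved by the complete r-partite Turán graph T(n, r) with parts as balanced as possible, and is at most (1 − 1/r) · n^2/2. For r = 7, n = 143: the density bound is (6/7) · 20449/2 = 61347/7 ≈ 8763.8571. The integer-valued extremum is e(T(143, 7)) = 8763, which is strictly less than the density bound 61347/7 since 7 ∤ 143 (the parts of T(143, 7) cannot all be equal).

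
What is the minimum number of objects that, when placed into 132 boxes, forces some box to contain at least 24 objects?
n = (24 − 1)·132 + 1 = 3037

By the generalised pigeonhole principle, to guarantee some box contains ≥ r objects we need more than (r − 1) · k objects total. Threshold: n = (r − 1) · k + 1. With r = 24 and k = 132: n = 23 · 132 + 1 = 3036 + 1 = 3037. For n = 3036 = 23 · 132, we can put exactly 23 objects in every box, avoiding 24 in any single one — so 3037 is tight.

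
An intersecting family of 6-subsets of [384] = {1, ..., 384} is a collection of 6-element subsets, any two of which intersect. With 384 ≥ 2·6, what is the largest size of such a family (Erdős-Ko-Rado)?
max |F| = C(383, 5) = 66900393631

The Erdős-Ko-Rado theorem states: for n ≥ 2k, an intersecting family of k-subsets of an n-element set has size at most C(n − 1, k − 1), with equality for 'star' families {A ⊆ [n] : |A| = k, i ∈ A} (fix an element i). For n = 384, k = 6: C(383, 5) = 66900393631.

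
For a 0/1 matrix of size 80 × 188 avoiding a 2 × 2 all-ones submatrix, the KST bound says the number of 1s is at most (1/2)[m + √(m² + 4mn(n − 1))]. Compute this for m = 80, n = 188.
z(80, 188; 2, 2) ≤ (1/2)[80 + √(80² + 4·80·188·187)] = (1/2)[80 + √11256320] = 1717.522

Kővári–Sós–Turán: let r_1, ..., r_80 be the row sums and z = Σ r_i the total number of 1s. Each pair of columns can share at most one row with both entries 1 (else a 2×2 all-ones block appears), so Σ_i C(r_i, 2) ≤ C(188, 2) = 17578. By convexity Σ_i C(r_i, 2) ≥ 80·C(z/80, 2) = z(z − 80)/(2·80), giving z² − 80z − 80·188·187 ≤ 0 and hence z ≤ (1/2)[80 + √(6400 + 4·2812480)] = (1/2)[80 + √11256320] ≈ (1/2)(80 + 3355.044) = 1717.522.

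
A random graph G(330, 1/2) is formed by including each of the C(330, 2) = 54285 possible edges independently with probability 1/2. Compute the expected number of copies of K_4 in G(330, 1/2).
E[# K_4] = C(330, 4) · (1/2)^C(4, 2) = 485199330 / 2^6 = 242599665/32 = 7581239.53125

For each 4-subset S of vertices (there are C(330, 4) = 485199330 such S), let X_S = 1 if S induces a K_4 (all C(4, 2) = 6 edges present). Then P(X_S = 1) = (1/2)^6 = 1/64. By linearity of expectation, E[# K_4] = C(330, 4) · (1/2)^6 = 485199330 / 64 = 242599665/32 = 7581239.53125.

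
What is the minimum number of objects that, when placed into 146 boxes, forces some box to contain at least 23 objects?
n = (23 − 1)·146 + 1 = 3213

By the generalised pigeonhole principle, to guarantee some box contains ≥ r objects we need more than (r − 1) · k objects total. Threshold: n = (r − 1) · k + 1. With r = 23 and k = 146: n = 22 · 146 + 1 = 3212 + 1 = 3213. For n = 3212 = 22 · 146, we can put exactly 22 objects in every box, avoiding 23 in any single one — so 3213 is tight.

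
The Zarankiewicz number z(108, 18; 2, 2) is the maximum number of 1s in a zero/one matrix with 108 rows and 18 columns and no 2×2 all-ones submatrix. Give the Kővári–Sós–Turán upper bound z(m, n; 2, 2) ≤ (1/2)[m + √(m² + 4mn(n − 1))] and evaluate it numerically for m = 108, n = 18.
z(108, 18; 2, 2) ≤ (1/2)[108 + √(108² + 4·108·18·17)] = (1/2)[108 + √143856] = 243.6418

Kővári–Sós–Turán: let r_1, ..., r_108 be the row sums and z = Σ r_i the total number of 1s. Each pair of columns can share at most one row with both entries 1 (else a 2×2 all-ones block appears), so Σ_i C(r_i, 2) ≤ C(18, 2) = 153. By convexity Σ_i C(r_i, 2) ≥ 108·C(z/108, 2) = z(z − 108)/(2·108), giving z² − 108z − 108·18·17 ≤ 0 and hence z ≤ (1/2)[108 + √(11664 + 4·33048)] = (1/2)[108 + √143856] ≈ (1/2)(108 + 379.2835) = 243.6418.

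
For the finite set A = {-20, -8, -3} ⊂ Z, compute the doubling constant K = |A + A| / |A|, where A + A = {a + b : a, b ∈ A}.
K = |A + A| / |A| = 6/3 = 2

Enumerate A + A = {a + b : a, b ∈ A}. With |A| = 3, there are |A|^2 = 9 ordered sum pairs; collecting distinct values, A + A = {-40, -28, -23, -16, -11, -6}, so |A + A| = 6. Thus K = 6/3 = 2. For comparison, the minimum possible |A + A| over all 3-element sets is 2·3 − 1 = 5 (so min K = 5/3), attained only by arithmetic progressions.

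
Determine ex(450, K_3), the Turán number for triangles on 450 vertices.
ex(450, K_3) = ⌊450^2/4⌋ = 50625

Mantel (1907): a triangle-free graph on n vertices has at most ⌊n^2/4⌋ edges, with equality for the complete bipartite graph K_{⌊n/2⌋, ⌈n/2⌉}. For n = 450: ⌊450^2/4⌋ = ⌊202500/4⌋ = 50625. The extremal graph is K_{225, 225}, which has 225·225 = 50625 edges.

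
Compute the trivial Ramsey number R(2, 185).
R(2, 185) = 185

R(2, k) = k for all k ≥ 2: in a 2-colouring of K_k, either some edge is red (a red K_2) or all edges are blue (a blue K_k). And K_{184} coloured all-blue has no blue K_185, so R(2, 185) > 184. Hence R(2, 185) = 185.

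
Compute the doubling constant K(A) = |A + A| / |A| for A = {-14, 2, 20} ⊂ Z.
K = |A + A| / |A| = 6/3 = 2

Enumerate A + A = {a + b : a, b ∈ A}. With |A| = 3, there are |A|^2 = 9 ordered sum pairs; collecting distinct values, A + A = {-28, -12, 4, 6, 22, 40}, so |A + A| = 6. Thus K = 6/3 = 2. For comparison, the minimum possible |A + A| over all 3-element sets is 2·3 − 1 = 5 (so min K = 5/3), attained only by arithmetic progressions.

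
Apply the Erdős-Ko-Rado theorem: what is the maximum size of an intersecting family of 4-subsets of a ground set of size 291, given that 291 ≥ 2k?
max |F| = C(290, 3) = 4022880

The Erdős-Ko-Rado theorem states: for n ≥ 2k, an intersecting family of k-subsets of an n-element set has size at most C(n − 1, k − 1), with equality for 'star' families {A ⊆ [n] : |A| = k, i ∈ A} (fix an element i). For n = 291, k = 4: C(290, 3) = 4022880.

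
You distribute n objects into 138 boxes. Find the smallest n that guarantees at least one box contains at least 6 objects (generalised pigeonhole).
n = (6 − 1)·138 + 1 = 691

By the generalised pigeonhole principle, to guarantee some box contains ≥ r objects we need more than (r − 1) · k objects total. Threshold: n = (r − 1) · k + 1. With r = 6 and k = 138: n = 5 · 138 + 1 = 690 + 1 = 691. For n = 690 = 5 · 138, we can put exactly 5 objects in every box, avoiding 6 in any single one — so 691 is tight.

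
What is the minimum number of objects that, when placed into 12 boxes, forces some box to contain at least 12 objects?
n = (12 − 1)·12 + 1 = 133

By the generalised pigeonhole principle, to guarantee some box contains ≥ r objects we need more than (r − 1) · k objects total. Threshold: n = (r − 1) · k + 1. With r = 12 and k = 12: n = 11 · 12 + 1 = 132 + 1 = 133. For n = 132 = 11 · 12, we can put exactly 11 objects in every box, avoiding 12 in any single one — so 133 is tight.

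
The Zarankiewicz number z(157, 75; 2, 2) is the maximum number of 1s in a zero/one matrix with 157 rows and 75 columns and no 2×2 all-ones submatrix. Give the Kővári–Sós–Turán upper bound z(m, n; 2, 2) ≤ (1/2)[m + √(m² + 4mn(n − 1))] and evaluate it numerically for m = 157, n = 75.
z(157, 75; 2, 2) ≤ (1/2)[157 + √(157² + 4·157·75·74)] = (1/2)[157 + √3510049] = 1015.2562

Kővári–Sós–Turán: let r_1, ..., r_157 be the row sums and z = Σ r_i the total number of 1s. Each pair of columns can share at most one row with both entries 1 (else a 2×2 all-ones block appears), so Σ_i C(r_i, 2) ≤ C(75, 2) = 2775. By convexity Σ_i C(r_i, 2) ≥ 157·C(z/157, 2) = z(z − 157)/(2·157), giving z² − 157z − 157·75·74 ≤ 0 and hence z ≤ (1/2)[157 + √(24649 + 4·871350)] = (1/2)[157 + √3510049] ≈ (1/2)(157 + 1873.5125) = 1015.2562.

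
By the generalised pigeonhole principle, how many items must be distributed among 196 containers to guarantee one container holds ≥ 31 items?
n = (31 − 1)·196 + 1 = 5881

By the generalised pigeonhole principle, to guarantee some box contains ≥ r objects we need more than (r − 1) · k objects total. Threshold: n = (r − 1) · k + 1. With r = 31 and k = 196: n = 30 · 196 + 1 = 5880 + 1 = 5881. For n = 5880 = 30 · 196, we can put exactly 30 objects in every box, avoiding 31 in any single one — so 5881 is tight.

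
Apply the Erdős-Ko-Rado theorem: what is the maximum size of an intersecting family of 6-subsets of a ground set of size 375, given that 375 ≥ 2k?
max |F| = C(374, 5) = 59363262574

Erdős-Ko-Rado (1961): when n ≥ 2k, max |F| = C(n−1, k−1). The bound is attained by the star {A : i ∈ A} for any fixed i ∈ [n]. Here C(375−1, 6−1) = C(374, 5) = 59363262574.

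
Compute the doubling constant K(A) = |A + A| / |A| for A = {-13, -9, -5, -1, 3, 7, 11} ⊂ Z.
K = |A + A| / |A| = 13/7

Enumerate A + A = {a + b : a, b ∈ A}. With |A| = 7, there are |A|^2 = 49 ordered sum pairs; collecting distinct values, A + A = {-26, -22, -18, -14, -10, -6, -2, 2, 6, 10, 14, 18, 22}, so |A + A| = 13. Thus K = 13/7. Here |A + A| = 2|A| − 1 = 13, the minimum possible — so K = 13/7 is minimal, which holds iff A is an arithmetic progression.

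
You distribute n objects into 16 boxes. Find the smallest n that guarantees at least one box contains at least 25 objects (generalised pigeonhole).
n = (25 − 1)·16 + 1 = 385

By the generalised pigeonhole principle, to guarantee some box contains ≥ r objects we need more than (r − 1) · k objects total. Threshold: n = (r − 1) · k + 1. With r = 25 and k = 16: n = 24 · 16 + 1 = 384 + 1 = 385. For n = 384 = 24 · 16, we can put exactly 24 objects in every box, avoiding 25 in any single one — so 385 is tight.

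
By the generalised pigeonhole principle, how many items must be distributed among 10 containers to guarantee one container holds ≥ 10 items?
n = (10 − 1)·10 + 1 = 91

By the generalised pigeonhole principle, to guarantee some box contains ≥ r objects we need more than (r − 1) · k objects total. Threshold: n = (r − 1) · k + 1. With r = 10 and k = 10: n = 9 · 10 + 1 = 90 + 1 = 91. For n = 90 = 9 · 10, we can put exactly 9 objects in every box, avoiding 10 in any single one — so 91 is tight.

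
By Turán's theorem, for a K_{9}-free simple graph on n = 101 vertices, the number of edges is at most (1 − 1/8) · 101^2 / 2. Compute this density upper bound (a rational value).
Turán density bound = (7/8) · 101^2/2 = 71407/16 ≈ 4462.9375

Turán's theorem: ex(n, K_{r+1}) is achieved by the complete r-partite Turán graph T(n, r) with parts as balanced as possible, and is at most (1 − 1/r) · n^2/2. For r = 8, n = 101: the density bound is (7/8) · 10201/2 = 71407/16 ≈ 4462.9375. The integer-valued extremum is e(T(101, 8)) = 4462, which is strictly less than the density bound 71407/16 since 8 ∤ 101 (the parts of T(101, 8) cannot all be equal).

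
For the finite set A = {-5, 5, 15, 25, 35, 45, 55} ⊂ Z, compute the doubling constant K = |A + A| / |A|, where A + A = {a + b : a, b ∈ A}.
K = |A + A| / |A| = 13/7

Enumerate A + A = {a + b : a, b ∈ A}. With |A| = 7, there are |A|^2 = 49 ordered sum pairs; collecting distinct values, A + A = {-10, 0, 10, 20, 30, 40, 50, 60, 70, 80, 90, 100, 110}, so |A + A| = 13. Thus K = 13/7. Here |A + A| = 2|A| − 1 = 13, the minimum possible — so K = 13/7 is minimal, which holds iff A is an arithmetic progression.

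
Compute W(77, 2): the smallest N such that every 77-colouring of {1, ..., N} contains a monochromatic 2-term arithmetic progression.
W(77, 2) = 77 + 1 = 78

A 2-term AP is any pair of integers, so a monochromatic 2-AP exists iff some colour is used at least twice. With 77 colours, the colouring i ↦ i on {1, ..., 77} uses each colour once, avoiding any monochromatic pair, so W(77, 2) > 77. For {1, ..., 78}, pigeonhole forces two integers of the same colour, which form a monochromatic 2-AP. Hence W(77, 2) = 78.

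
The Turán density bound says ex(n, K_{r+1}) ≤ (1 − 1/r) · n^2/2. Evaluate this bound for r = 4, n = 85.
Turán density bound = (3/4) · 85^2/2 = 21675/8 ≈ 2709.375

Turán's theorem: ex(n, K_{r+1}) is achieved by the complete r-partite Turán graph T(n, r) with parts as balanced as possible, and is at most (1 − 1/r) · n^2/2. For r = 4, n = 85: the density bound is (3/4) · 7225/2 = 21675/8 ≈ 2709.375. The integer-valued extremum is e(T(85, 4)) = 2709, which is strictly less than the density bound 21675/8 since 4 ∤ 85 (the parts of T(85, 4) cannot all be equal).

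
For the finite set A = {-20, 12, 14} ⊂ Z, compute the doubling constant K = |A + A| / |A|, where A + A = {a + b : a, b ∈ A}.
K = |A + A| / |A| = 6/3 = 2

Enumerate A + A = {a + b : a, b ∈ A}. With |A| = 3, there are |A|^2 = 9 ordered sum pairs; collecting distinct values, A + A = {-40, -8, -6, 24, 26, 28}, so |A + A| = 6. Thus K = 6/3 = 2. For comparison, the minimum possible |A + A| over all 3-element sets is 2·3 − 1 = 5 (so min K = 5/3), attained only by arithmetic progressions.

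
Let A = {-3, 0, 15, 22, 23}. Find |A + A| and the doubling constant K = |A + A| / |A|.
K = |A + A| / |A| = 15/5 = 3

Enumerate A + A = {a + b : a, b ∈ A}. With |A| = 5, there are |A|^2 = 25 ordered sum pairs; collecting distinct values, A + A = {-6, -3, 0, 12, 15, 19, 20, 22, 23, 30, 37, 38, 44, 45, 46}, so |A + A| = 15. Thus K = 15/5 = 3. For comparison, the minimum possible |A + A| over all 5-element sets is 2·5 − 1 = 9 (so min K = 9/5), attained only by arithmetic progressions.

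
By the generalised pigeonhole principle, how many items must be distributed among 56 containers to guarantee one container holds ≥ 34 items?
n = (34 − 1)·56 + 1 = 1849

By the generalised pigeonhole principle, to guarantee some box contains ≥ r objects we need more than (r − 1) · k objects total. Threshold: n = (r − 1) · k + 1. With r = 34 and k = 56: n = 33 · 56 + 1 = 1848 + 1 = 1849. For n = 1848 = 33 · 56, we can put exactly 33 objects in every box, avoiding 34 in any single one — so 1849 is tight.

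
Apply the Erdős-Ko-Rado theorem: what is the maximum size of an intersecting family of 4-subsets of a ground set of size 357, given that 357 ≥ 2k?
max |F| = C(356, 3) = 7456420

The Erdős-Ko-Rado theorem states: for n ≥ 2k, an intersecting family of k-subsets of an n-element set has size at most C(n − 1, k − 1), with equality for 'star' families {A ⊆ [n] : |A| = k, i ∈ A} (fix an element i). For n = 357, k = 4: C(356, 3) = 7456420.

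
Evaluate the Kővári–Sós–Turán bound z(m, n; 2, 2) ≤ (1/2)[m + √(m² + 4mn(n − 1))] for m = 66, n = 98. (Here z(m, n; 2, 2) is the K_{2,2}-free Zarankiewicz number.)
z(66, 98; 2, 2) ≤ (1/2)[66 + √(66² + 4·66·98·97)] = (1/2)[66 + √2513940] = 825.7705

Kővári–Sós–Turán: let r_1, ..., r_66 be the row sums and z = Σ r_i the total number of 1s. Each pair of columns can share at most one row with both entries 1 (else a 2×2 all-ones block appears), so Σ_i C(r_i, 2) ≤ C(98, 2) = 4753. By convexity Σ_i C(r_i, 2) ≥ 66·C(z/66, 2) = z(z − 66)/(2·66), giving z² − 66z − 66·98·97 ≤ 0 and hence z ≤ (1/2)[66 + √(4356 + 4·627396)] = (1/2)[66 + √2513940] ≈ (1/2)(66 + 1585.5409) = 825.7705.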